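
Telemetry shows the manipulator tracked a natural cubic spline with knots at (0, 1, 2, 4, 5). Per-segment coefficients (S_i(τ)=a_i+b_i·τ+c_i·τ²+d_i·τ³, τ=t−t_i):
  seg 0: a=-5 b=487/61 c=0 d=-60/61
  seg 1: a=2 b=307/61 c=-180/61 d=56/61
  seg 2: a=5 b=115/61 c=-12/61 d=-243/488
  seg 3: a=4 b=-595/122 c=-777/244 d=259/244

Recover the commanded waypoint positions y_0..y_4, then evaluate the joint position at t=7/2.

y_0=-5 y_1=2 y_2=5 y_3=4 y_4=-3
S(7/2) = 22271/3904

y_0 = S_0(0) = a_0 = -5
y_1 = S_1(0) = a_1 = 2
y_2 = S_2(0) = a_2 = 5
y_3 = S_3(0) = a_3 = 4
y_4 = S_3(1) = -3
t_q=7/2 is in segment 2 (τ=3/2); S_2(τ)=22271/3904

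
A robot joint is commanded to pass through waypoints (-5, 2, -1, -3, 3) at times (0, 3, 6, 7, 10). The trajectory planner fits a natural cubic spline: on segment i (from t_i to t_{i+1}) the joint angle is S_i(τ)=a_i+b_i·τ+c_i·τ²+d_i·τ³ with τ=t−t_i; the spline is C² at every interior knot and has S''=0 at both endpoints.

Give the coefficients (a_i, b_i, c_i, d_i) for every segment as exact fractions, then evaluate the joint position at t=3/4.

Δ: Δ0=7/3, Δ1=-1, Δ2=-2, Δ3=2
row 1: diag=12, rhs=-20; c'=1/4, d'=-5/3
row 2: denom=8−3·1/4=29/4; d'=(-6−3·-5/3)/(29/4)=-4/29
row 3: denom=8−1·4/29=228/29; d'=(24−1·-4/29)/(228/29)=175/57
back: M3=175/57
back: M2=-4/29−4/29·175/57=-32/57
back: M1=-5/3−1/4·-32/57=-29/19
M: M0=0, M1=-29/19, M2=-32/57, M3=175/57, M4=0
seg 0: a=-5, c=M0/2=0, d=(M1−M0)/(6·3)=-29/342, b=Δ0−h0·(2M0+M1)/6=353/114
seg 1: a=2, c=M1/2=-29/38, d=(M2−M1)/(6·3)=55/1026, b=Δ1−h1·(2M1+M2)/6=46/57
seg 2: a=-1, c=M2/2=-16/57, d=(M3−M2)/(6·1)=23/38, b=Δ2−h2·(2M2+M3)/6=-265/114
seg 3: a=-3, c=M3/2=175/114, d=(M4−M3)/(6·3)=-175/1026, b=Δ3−h3·(2M3+M4)/6=-61/57
t_q=3/4 → seg 0, τ=3/4; S=-5+353/114·τ+0·τ²+-29/342·τ³=-6599/2432

  seg 0: a=-5 b=353/114 c=0 d=-29/342
  seg 1: a=2 b=46/57 c=-29/38 d=55/1026
  seg 2: a=-1 b=-265/114 c=-16/57 d=23/38
  seg 3: a=-3 b=-61/57 c=175/114 d=-175/1026
S(3/4) = -6599/2432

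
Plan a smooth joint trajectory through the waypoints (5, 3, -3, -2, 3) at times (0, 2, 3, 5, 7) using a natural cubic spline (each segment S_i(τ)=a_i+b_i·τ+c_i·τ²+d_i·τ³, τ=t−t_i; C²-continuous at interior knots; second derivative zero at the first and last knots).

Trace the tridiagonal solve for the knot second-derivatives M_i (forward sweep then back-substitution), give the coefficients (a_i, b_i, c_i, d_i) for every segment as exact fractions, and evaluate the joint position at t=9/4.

  seg 0: a=5 b=35/32 c=0 d=-67/128
  seg 1: a=3 b=-83/16 c=-201/64 d=149/64
  seg 2: a=-3 b=-287/64 c=123/32 d=-173/256
  seg 3: a=-2 b=89/32 c=-27/128 d=9/256
S(9/4) = 6321/4096

Δ: Δ0=-1, Δ1=-6, Δ2=1/2, Δ3=5/2
row 1: diag=6, rhs=-30; c'=1/6, d'=-5
row 2: denom=6−1·1/6=35/6; d'=(39−1·-5)/(35/6)=264/35
row 3: denom=8−2·12/35=256/35; d'=(12−2·264/35)/(256/35)=-27/64
back: M3=-27/64
back: M2=264/35−12/35·-27/64=123/16
back: M1=-5−1/6·123/16=-201/32
M: M0=0, M1=-201/32, M2=123/16, M3=-27/64, M4=0
seg 0: a=5, c=M0/2=0, d=(M1−M0)/(6·2)=-67/128, b=Δ0−h0·(2M0+M1)/6=35/32
seg 1: a=3, c=M1/2=-201/64, d=(M2−M1)/(6·1)=149/64, b=Δ1−h1·(2M1+M2)/6=-83/16
seg 2: a=-3, c=M2/2=123/32, d=(M3−M2)/(6·2)=-173/256, b=Δ2−h2·(2M2+M3)/6=-287/64
seg 3: a=-2, c=M3/2=-27/128, d=(M4−M3)/(6·2)=9/256, b=Δ3−h3·(2M3+M4)/6=89/32
t_q=9/4 → seg 1, τ=1/4; S=3+-83/16·τ+-201/64·τ²+149/64·τ³=6321/4096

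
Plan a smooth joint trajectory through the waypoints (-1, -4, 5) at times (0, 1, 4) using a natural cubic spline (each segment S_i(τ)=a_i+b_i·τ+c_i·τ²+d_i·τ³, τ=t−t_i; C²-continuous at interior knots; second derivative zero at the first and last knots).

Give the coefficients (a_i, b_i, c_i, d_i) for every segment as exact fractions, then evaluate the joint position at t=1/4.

  seg 0: a=-1 b=-15/4 c=0 d=3/4
  seg 1: a=-4 b=-3/2 c=9/4 d=-1/4
S(1/4) = -493/256

Δ: Δ0=-3, Δ1=3
row 1: diag=8, rhs=36; c'=3/8, d'=9/2
back: M1=9/2
M: M0=0, M1=9/2, M2=0
seg 0: a=-1, c=M0/2=0, d=(M1−M0)/(6·1)=3/4, b=Δ0−h0·(2M0+M1)/6=-15/4
seg 1: a=-4, c=M1/2=9/4, d=(M2−M1)/(6·3)=-1/4, b=Δ1−h1·(2M1+M2)/6=-3/2
t_q=1/4 → seg 0, τ=1/4; S=-1+-15/4·τ+0·τ²+3/4·τ³=-493/256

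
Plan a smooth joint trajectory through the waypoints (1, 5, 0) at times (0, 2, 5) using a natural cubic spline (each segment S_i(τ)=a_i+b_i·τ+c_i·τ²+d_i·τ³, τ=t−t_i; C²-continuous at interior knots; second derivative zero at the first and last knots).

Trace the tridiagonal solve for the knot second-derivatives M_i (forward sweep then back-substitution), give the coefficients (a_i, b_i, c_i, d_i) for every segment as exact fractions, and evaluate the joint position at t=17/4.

  seg 0: a=1 b=41/15 c=0 d=-11/60
  seg 1: a=5 b=8/15 c=-11/10 d=11/90
S(17/4) = 259/128

Δ: Δ0=2, Δ1=-5/3
row 1: diag=10, rhs=-22; c'=3/10, d'=-11/5
back: M1=-11/5
M: M0=0, M1=-11/5, M2=0
seg 0: a=1, c=M0/2=0, d=(M1−M0)/(6·2)=-11/60, b=Δ0−h0·(2M0+M1)/6=41/15
seg 1: a=5, c=M1/2=-11/10, d=(M2−M1)/(6·3)=11/90, b=Δ1−h1·(2M1+M2)/6=8/15
t_q=17/4 → seg 1, τ=9/4; S=5+8/15·τ+-11/10·τ²+11/90·τ³=259/128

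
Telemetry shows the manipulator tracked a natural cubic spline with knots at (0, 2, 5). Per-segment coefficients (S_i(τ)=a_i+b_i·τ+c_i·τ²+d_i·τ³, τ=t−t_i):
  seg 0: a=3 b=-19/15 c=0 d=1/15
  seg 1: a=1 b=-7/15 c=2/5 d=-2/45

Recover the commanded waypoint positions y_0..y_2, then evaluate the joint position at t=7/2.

y_0 = S_0(0) = a_0 = 3
y_1 = S_1(0) = a_1 = 1
y_2 = S_1(3) = 2
t_q=7/2 is in segment 1 (τ=3/2); S_1(τ)=21/20

y_0=3 y_1=1 y_2=2
S(7/2) = 21/20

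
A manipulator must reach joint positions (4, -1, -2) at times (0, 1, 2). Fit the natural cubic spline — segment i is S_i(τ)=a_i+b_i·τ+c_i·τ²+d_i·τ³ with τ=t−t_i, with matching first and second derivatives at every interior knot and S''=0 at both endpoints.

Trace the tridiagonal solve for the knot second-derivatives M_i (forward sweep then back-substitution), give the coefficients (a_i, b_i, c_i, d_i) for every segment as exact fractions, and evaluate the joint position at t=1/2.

  seg 0: a=4 b=-6 c=0 d=1
  seg 1: a=-1 b=-3 c=3 d=-1
S(1/2) = 9/8

Δ: Δ0=-5, Δ1=-1
row 1: diag=4, rhs=24; c'=1/4, d'=6
back: M1=6
M: M0=0, M1=6, M2=0
seg 0: a=4, c=M0/2=0, d=(M1−M0)/(6·1)=1, b=Δ0−h0·(2M0+M1)/6=-6
seg 1: a=-1, c=M1/2=3, d=(M2−M1)/(6·1)=-1, b=Δ1−h1·(2M1+M2)/6=-3
t_q=1/2 → seg 0, τ=1/2; S=4+-6·τ+0·τ²+1·τ³=9/8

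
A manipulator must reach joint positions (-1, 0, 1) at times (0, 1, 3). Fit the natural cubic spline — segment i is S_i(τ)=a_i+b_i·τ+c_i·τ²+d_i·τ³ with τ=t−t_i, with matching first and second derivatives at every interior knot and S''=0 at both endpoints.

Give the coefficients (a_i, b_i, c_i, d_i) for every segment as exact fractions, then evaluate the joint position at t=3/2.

  seg 0: a=-1 b=13/12 c=0 d=-1/12
  seg 1: a=0 b=5/6 c=-1/4 d=1/24
S(3/2) = 23/64

Δ: Δ0=1, Δ1=1/2
row 1: diag=6, rhs=-3; c'=1/3, d'=-1/2
back: M1=-1/2
M: M0=0, M1=-1/2, M2=0
seg 0: a=-1, c=M0/2=0, d=(M1−M0)/(6·1)=-1/12, b=Δ0−h0·(2M0+M1)/6=13/12
seg 1: a=0, c=M1/2=-1/4, d=(M2−M1)/(6·2)=1/24, b=Δ1−h1·(2M1+M2)/6=5/6
t_q=3/2 → seg 1, τ=1/2; S=0+5/6·τ+-1/4·τ²+1/24·τ³=23/64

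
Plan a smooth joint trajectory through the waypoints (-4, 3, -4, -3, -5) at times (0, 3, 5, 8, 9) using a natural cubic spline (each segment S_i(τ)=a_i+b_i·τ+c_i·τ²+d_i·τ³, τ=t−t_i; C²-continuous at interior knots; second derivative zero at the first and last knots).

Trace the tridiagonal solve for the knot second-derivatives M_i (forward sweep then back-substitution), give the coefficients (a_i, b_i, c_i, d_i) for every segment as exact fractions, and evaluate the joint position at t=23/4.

  seg 0: a=-4 b=6101/1356 c=0 d=-979/4068
  seg 1: a=3 b=-1355/678 c=-979/452 d=1919/2712
  seg 2: a=-4 b=-736/339 c=235/113 d=-422/1017
  seg 3: a=-3 b=-304/339 c=-187/113 d=187/339
S(23/4) = -16755/3616

Δ: Δ0=7/3, Δ1=-7/2, Δ2=1/3, Δ3=-2
row 1: diag=10, rhs=-35; c'=1/5, d'=-7/2
row 2: denom=10−2·1/5=48/5; d'=(23−2·-7/2)/(48/5)=25/8
row 3: denom=8−3·5/16=113/16; d'=(-14−3·25/8)/(113/16)=-374/113
back: M3=-374/113
back: M2=25/8−5/16·-374/113=470/113
back: M1=-7/2−1/5·470/113=-979/226
M: M0=0, M1=-979/226, M2=470/113, M3=-374/113, M4=0
seg 0: a=-4, c=M0/2=0, d=(M1−M0)/(6·3)=-979/4068, b=Δ0−h0·(2M0+M1)/6=6101/1356
seg 1: a=3, c=M1/2=-979/452, d=(M2−M1)/(6·2)=1919/2712, b=Δ1−h1·(2M1+M2)/6=-1355/678
seg 2: a=-4, c=M2/2=235/113, d=(M3−M2)/(6·3)=-422/1017, b=Δ2−h2·(2M2+M3)/6=-736/339
seg 3: a=-3, c=M3/2=-187/113, d=(M4−M3)/(6·1)=187/339, b=Δ3−h3·(2M3+M4)/6=-304/339
t_q=23/4 → seg 2, τ=3/4; S=-4+-736/339·τ+235/113·τ²+-422/1017·τ³=-16755/3616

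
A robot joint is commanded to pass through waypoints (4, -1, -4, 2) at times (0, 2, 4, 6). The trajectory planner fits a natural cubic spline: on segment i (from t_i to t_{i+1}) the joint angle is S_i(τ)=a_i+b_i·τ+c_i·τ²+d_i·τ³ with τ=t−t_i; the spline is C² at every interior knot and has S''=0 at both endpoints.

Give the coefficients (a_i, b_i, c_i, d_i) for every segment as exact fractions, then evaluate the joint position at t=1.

Δ: Δ0=-5/2, Δ1=-3/2, Δ2=3
row 1: diag=8, rhs=6; c'=1/4, d'=3/4
row 2: denom=8−2·1/4=15/2; d'=(27−2·3/4)/(15/2)=17/5
back: M2=17/5
back: M1=3/4−1/4·17/5=-1/10
M: M0=0, M1=-1/10, M2=17/5, M3=0
seg 0: a=4, c=M0/2=0, d=(M1−M0)/(6·2)=-1/120, b=Δ0−h0·(2M0+M1)/6=-37/15
seg 1: a=-1, c=M1/2=-1/20, d=(M2−M1)/(6·2)=7/24, b=Δ1−h1·(2M1+M2)/6=-77/30
seg 2: a=-4, c=M2/2=17/10, d=(M3−M2)/(6·2)=-17/60, b=Δ2−h2·(2M2+M3)/6=11/15
t_q=1 → seg 0, τ=1; S=4+-37/15·τ+0·τ²+-1/120·τ³=61/40

  seg 0: a=4 b=-37/15 c=0 d=-1/120
  seg 1: a=-1 b=-77/30 c=-1/20 d=7/24
  seg 2: a=-4 b=11/15 c=17/10 d=-17/60
S(1) = 61/40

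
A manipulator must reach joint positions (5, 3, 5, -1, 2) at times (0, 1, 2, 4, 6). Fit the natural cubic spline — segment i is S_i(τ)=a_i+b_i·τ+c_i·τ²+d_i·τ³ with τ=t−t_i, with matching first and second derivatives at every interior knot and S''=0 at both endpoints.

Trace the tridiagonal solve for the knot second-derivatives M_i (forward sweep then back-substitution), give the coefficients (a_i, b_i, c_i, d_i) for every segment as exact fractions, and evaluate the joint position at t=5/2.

Δ: Δ0=-2, Δ1=2, Δ2=-3, Δ3=3/2
row 1: diag=4, rhs=24; c'=1/4, d'=6
row 2: denom=6−1·1/4=23/4; d'=(-30−1·6)/(23/4)=-144/23
row 3: denom=8−2·8/23=168/23; d'=(27−2·-144/23)/(168/23)=303/56
back: M3=303/56
back: M2=-144/23−8/23·303/56=-57/7
back: M1=6−1/4·-57/7=225/28
M: M0=0, M1=225/28, M2=-57/7, M3=303/56, M4=0
seg 0: a=5, c=M0/2=0, d=(M1−M0)/(6·1)=75/56, b=Δ0−h0·(2M0+M1)/6=-187/56
seg 1: a=3, c=M1/2=225/56, d=(M2−M1)/(6·1)=-151/56, b=Δ1−h1·(2M1+M2)/6=19/28
seg 2: a=5, c=M2/2=-57/14, d=(M3−M2)/(6·2)=253/224, b=Δ2−h2·(2M2+M3)/6=5/8
seg 3: a=-1, c=M3/2=303/112, d=(M4−M3)/(6·2)=-101/224, b=Δ3−h3·(2M3+M4)/6=-59/28
t_q=5/2 → seg 2, τ=1/2; S=5+5/8·τ+-57/14·τ²+253/224·τ³=7949/1792

  seg 0: a=5 b=-187/56 c=0 d=75/56
  seg 1: a=3 b=19/28 c=225/56 d=-151/56
  seg 2: a=5 b=5/8 c=-57/14 d=253/224
  seg 3: a=-1 b=-59/28 c=303/112 d=-101/224
S(5/2) = 7949/1792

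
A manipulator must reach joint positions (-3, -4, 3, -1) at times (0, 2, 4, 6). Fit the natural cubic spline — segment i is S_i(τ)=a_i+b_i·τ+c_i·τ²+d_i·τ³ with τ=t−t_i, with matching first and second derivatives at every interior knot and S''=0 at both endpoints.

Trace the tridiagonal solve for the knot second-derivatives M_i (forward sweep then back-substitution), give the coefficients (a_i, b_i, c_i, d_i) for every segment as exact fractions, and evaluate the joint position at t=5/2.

  seg 0: a=-3 b=-29/15 c=0 d=43/120
  seg 1: a=-4 b=71/30 c=43/20 d=-19/24
  seg 2: a=3 b=22/15 c=-13/5 d=13/30
S(5/2) = -761/320

Δ: Δ0=-1/2, Δ1=7/2, Δ2=-2
row 1: diag=8, rhs=24; c'=1/4, d'=3
row 2: denom=8−2·1/4=15/2; d'=(-33−2·3)/(15/2)=-26/5
back: M2=-26/5
back: M1=3−1/4·-26/5=43/10
M: M0=0, M1=43/10, M2=-26/5, M3=0
seg 0: a=-3, c=M0/2=0, d=(M1−M0)/(6·2)=43/120, b=Δ0−h0·(2M0+M1)/6=-29/15
seg 1: a=-4, c=M1/2=43/20, d=(M2−M1)/(6·2)=-19/24, b=Δ1−h1·(2M1+M2)/6=71/30
seg 2: a=3, c=M2/2=-13/5, d=(M3−M2)/(6·2)=13/30, b=Δ2−h2·(2M2+M3)/6=22/15
t_q=5/2 → seg 1, τ=1/2; S=-4+71/30·τ+43/20·τ²+-19/24·τ³=-761/320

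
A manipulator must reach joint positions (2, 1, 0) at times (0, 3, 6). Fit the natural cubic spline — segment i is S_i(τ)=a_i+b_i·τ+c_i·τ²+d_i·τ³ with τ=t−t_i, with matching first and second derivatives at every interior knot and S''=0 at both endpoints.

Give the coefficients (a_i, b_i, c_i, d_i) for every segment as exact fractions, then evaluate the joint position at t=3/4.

Δ: Δ0=-1/3, Δ1=-1/3
row 1: diag=12, rhs=0; c'=1/4, d'=0
back: M1=0
M: M0=0, M1=0, M2=0
seg 0: a=2, c=M0/2=0, d=(M1−M0)/(6·3)=0, b=Δ0−h0·(2M0+M1)/6=-1/3
seg 1: a=1, c=M1/2=0, d=(M2−M1)/(6·3)=0, b=Δ1−h1·(2M1+M2)/6=-1/3
t_q=3/4 → seg 0, τ=3/4; S=2+-1/3·τ+0·τ²+0·τ³=7/4

  seg 0: a=2 b=-1/3 c=0 d=0
  seg 1: a=1 b=-1/3 c=0 d=0
S(3/4) = 7/4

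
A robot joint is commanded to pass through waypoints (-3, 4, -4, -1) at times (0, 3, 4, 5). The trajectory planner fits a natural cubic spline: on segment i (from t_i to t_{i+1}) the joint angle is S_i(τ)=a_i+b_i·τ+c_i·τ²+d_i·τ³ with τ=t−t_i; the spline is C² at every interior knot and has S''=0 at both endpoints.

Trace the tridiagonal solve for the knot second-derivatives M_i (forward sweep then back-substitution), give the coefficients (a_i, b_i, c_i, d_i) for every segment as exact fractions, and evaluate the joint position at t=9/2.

Δ: Δ0=7/3, Δ1=-8, Δ2=3
row 1: diag=8, rhs=-62; c'=1/8, d'=-31/4
row 2: denom=4−1·1/8=31/8; d'=(66−1·-31/4)/(31/8)=590/31
back: M2=590/31
back: M1=-31/4−1/8·590/31=-314/31
M: M0=0, M1=-314/31, M2=590/31, M3=0
seg 0: a=-3, c=M0/2=0, d=(M1−M0)/(6·3)=-157/279, b=Δ0−h0·(2M0+M1)/6=688/93
seg 1: a=4, c=M1/2=-157/31, d=(M2−M1)/(6·1)=452/93, b=Δ1−h1·(2M1+M2)/6=-725/93
seg 2: a=-4, c=M2/2=295/31, d=(M3−M2)/(6·1)=-295/93, b=Δ2−h2·(2M2+M3)/6=-311/93
t_q=9/2 → seg 2, τ=1/2; S=-4+-311/93·τ+295/31·τ²+-295/93·τ³=-915/248

  seg 0: a=-3 b=688/93 c=0 d=-157/279
  seg 1: a=4 b=-725/93 c=-157/31 d=452/93
  seg 2: a=-4 b=-311/93 c=295/31 d=-295/93
S(9/2) = -915/248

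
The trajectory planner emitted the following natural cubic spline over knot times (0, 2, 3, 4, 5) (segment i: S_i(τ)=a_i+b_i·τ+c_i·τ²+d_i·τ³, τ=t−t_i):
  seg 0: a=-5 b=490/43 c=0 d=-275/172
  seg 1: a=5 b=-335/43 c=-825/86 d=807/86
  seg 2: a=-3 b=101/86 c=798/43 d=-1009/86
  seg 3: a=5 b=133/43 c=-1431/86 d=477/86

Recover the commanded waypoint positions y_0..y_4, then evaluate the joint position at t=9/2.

y_0=-5 y_1=5 y_2=-3 y_3=5 y_4=-3
S(9/2) = 2119/688

y_0 = S_0(0) = a_0 = -5
y_1 = S_1(0) = a_1 = 5
y_2 = S_2(0) = a_2 = -3
y_3 = S_3(0) = a_3 = 5
y_4 = S_3(1) = -3
t_q=9/2 is in segment 3 (τ=1/2); S_3(τ)=2119/688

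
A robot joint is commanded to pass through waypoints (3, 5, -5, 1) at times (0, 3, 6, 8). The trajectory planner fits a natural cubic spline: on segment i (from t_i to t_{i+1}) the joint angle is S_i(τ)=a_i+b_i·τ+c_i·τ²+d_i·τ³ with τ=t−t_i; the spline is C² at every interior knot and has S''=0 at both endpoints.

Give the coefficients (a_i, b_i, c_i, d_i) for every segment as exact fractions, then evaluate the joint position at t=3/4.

  seg 0: a=3 b=251/111 c=0 d=-59/333
  seg 1: a=5 b=-280/111 c=-59/37 d=49/111
  seg 2: a=-5 b=-19/111 c=88/37 d=-44/111
S(3/4) = 10943/2368

Δ: Δ0=2/3, Δ1=-10/3, Δ2=3
row 1: diag=12, rhs=-24; c'=1/4, d'=-2
row 2: denom=10−3·1/4=37/4; d'=(38−3·-2)/(37/4)=176/37
back: M2=176/37
back: M1=-2−1/4·176/37=-118/37
M: M0=0, M1=-118/37, M2=176/37, M3=0
seg 0: a=3, c=M0/2=0, d=(M1−M0)/(6·3)=-59/333, b=Δ0−h0·(2M0+M1)/6=251/111
seg 1: a=5, c=M1/2=-59/37, d=(M2−M1)/(6·3)=49/111, b=Δ1−h1·(2M1+M2)/6=-280/111
seg 2: a=-5, c=M2/2=88/37, d=(M3−M2)/(6·2)=-44/111, b=Δ2−h2·(2M2+M3)/6=-19/111
t_q=3/4 → seg 0, τ=3/4; S=3+251/111·τ+0·τ²+-59/333·τ³=10943/2368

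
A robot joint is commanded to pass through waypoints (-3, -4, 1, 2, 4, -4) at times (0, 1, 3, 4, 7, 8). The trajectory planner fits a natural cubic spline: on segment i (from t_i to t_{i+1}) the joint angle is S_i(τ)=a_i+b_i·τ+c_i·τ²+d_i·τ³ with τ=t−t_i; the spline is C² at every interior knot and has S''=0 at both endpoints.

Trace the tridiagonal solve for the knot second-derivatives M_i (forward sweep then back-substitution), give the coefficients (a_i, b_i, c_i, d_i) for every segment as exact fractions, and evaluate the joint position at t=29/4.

Δ: Δ0=-1, Δ1=5/2, Δ2=1, Δ3=2/3, Δ4=-8
row 1: diag=6, rhs=21; c'=1/3, d'=7/2
row 2: denom=6−2·1/3=16/3; d'=(-9−2·7/2)/(16/3)=-3
row 3: denom=8−1·3/16=125/16; d'=(-2−1·-3)/(125/16)=16/125
row 4: denom=8−3·48/125=856/125; d'=(-52−3·16/125)/(856/125)=-1637/214
back: M4=-1637/214
back: M3=16/125−48/125·-1637/214=328/107
back: M2=-3−3/16·328/107=-765/214
back: M1=7/2−1/3·-765/214=502/107
M: M0=0, M1=502/107, M2=-765/214, M3=328/107, M4=-1637/214, M5=0
seg 0: a=-3, c=M0/2=0, d=(M1−M0)/(6·1)=251/321, b=Δ0−h0·(2M0+M1)/6=-572/321
seg 1: a=-4, c=M1/2=251/107, d=(M2−M1)/(6·2)=-1769/2568, b=Δ1−h1·(2M1+M2)/6=181/321
seg 2: a=1, c=M2/2=-765/428, d=(M3−M2)/(6·1)=1421/1284, b=Δ2−h2·(2M2+M3)/6=1079/642
seg 3: a=2, c=M3/2=164/107, d=(M4−M3)/(6·3)=-2293/3852, b=Δ3−h3·(2M3+M4)/6=1831/1284
seg 4: a=4, c=M4/2=-1637/428, d=(M5−M4)/(6·1)=1637/1284, b=Δ4−h4·(2M4+M5)/6=-3499/642
t_q=29/4 → seg 4, τ=1/4; S=4+-3499/642·τ+-1637/428·τ²+1637/1284·τ³=66243/27392

  seg 0: a=-3 b=-572/321 c=0 d=251/321
  seg 1: a=-4 b=181/321 c=251/107 d=-1769/2568
  seg 2: a=1 b=1079/642 c=-765/428 d=1421/1284
  seg 3: a=2 b=1831/1284 c=164/107 d=-2293/3852
  seg 4: a=4 b=-3499/642 c=-1637/428 d=1637/1284
S(29/4) = 66243/27392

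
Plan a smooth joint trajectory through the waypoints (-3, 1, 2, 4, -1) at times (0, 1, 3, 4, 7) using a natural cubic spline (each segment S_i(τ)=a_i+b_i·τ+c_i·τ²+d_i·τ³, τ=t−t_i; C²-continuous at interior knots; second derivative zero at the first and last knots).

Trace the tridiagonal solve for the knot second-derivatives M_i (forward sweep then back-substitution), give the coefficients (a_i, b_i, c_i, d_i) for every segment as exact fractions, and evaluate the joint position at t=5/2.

Δ: Δ0=4, Δ1=1/2, Δ2=2, Δ3=-5/3
row 1: diag=6, rhs=-21; c'=1/3, d'=-7/2
row 2: denom=6−2·1/3=16/3; d'=(9−2·-7/2)/(16/3)=3
row 3: denom=8−1·3/16=125/16; d'=(-22−1·3)/(125/16)=-16/5
back: M3=-16/5
back: M2=3−3/16·-16/5=18/5
back: M1=-7/2−1/3·18/5=-47/10
M: M0=0, M1=-47/10, M2=18/5, M3=-16/5, M4=0
seg 0: a=-3, c=M0/2=0, d=(M1−M0)/(6·1)=-47/60, b=Δ0−h0·(2M0+M1)/6=287/60
seg 1: a=1, c=M1/2=-47/20, d=(M2−M1)/(6·2)=83/120, b=Δ1−h1·(2M1+M2)/6=73/30
seg 2: a=2, c=M2/2=9/5, d=(M3−M2)/(6·1)=-17/15, b=Δ2−h2·(2M2+M3)/6=4/3
seg 3: a=4, c=M3/2=-8/5, d=(M4−M3)/(6·3)=8/45, b=Δ3−h3·(2M3+M4)/6=23/15
t_q=5/2 → seg 1, τ=3/2; S=1+73/30·τ+-47/20·τ²+83/120·τ³=543/320

  seg 0: a=-3 b=287/60 c=0 d=-47/60
  seg 1: a=1 b=73/30 c=-47/20 d=83/120
  seg 2: a=2 b=4/3 c=9/5 d=-17/15
  seg 3: a=4 b=23/15 c=-8/5 d=8/45
S(5/2) = 543/320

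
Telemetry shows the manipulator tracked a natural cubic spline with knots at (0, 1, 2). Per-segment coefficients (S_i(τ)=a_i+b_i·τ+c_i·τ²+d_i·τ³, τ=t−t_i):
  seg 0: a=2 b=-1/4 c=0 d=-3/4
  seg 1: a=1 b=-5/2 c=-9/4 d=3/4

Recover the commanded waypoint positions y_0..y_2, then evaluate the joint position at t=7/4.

y_0=2 y_1=1 y_2=-3
S(7/4) = -467/256

y_0 = S_0(0) = a_0 = 2
y_1 = S_1(0) = a_1 = 1
y_2 = S_1(1) = -3
t_q=7/4 is in segment 1 (τ=3/4); S_1(τ)=-467/256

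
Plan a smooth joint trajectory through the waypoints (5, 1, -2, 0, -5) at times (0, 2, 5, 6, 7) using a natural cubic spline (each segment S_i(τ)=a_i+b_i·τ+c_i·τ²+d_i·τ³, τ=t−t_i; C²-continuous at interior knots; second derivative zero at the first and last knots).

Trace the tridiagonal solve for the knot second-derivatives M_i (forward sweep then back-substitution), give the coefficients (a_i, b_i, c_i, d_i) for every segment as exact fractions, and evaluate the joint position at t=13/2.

  seg 0: a=5 b=-248/137 c=0 d=-13/274
  seg 1: a=1 b=-326/137 c=-39/137 d=34/137
  seg 2: a=-2 b=358/137 c=267/137 d=-351/137
  seg 3: a=0 b=-161/137 c=-786/137 d=262/137
S(13/2) = -977/548

Δ: Δ0=-2, Δ1=-1, Δ2=2, Δ3=-5
row 1: diag=10, rhs=6; c'=3/10, d'=3/5
row 2: denom=8−3·3/10=71/10; d'=(18−3·3/5)/(71/10)=162/71
row 3: denom=4−1·10/71=274/71; d'=(-42−1·162/71)/(274/71)=-1572/137
back: M3=-1572/137
back: M2=162/71−10/71·-1572/137=534/137
back: M1=3/5−3/10·534/137=-78/137
M: M0=0, M1=-78/137, M2=534/137, M3=-1572/137, M4=0
seg 0: a=5, c=M0/2=0, d=(M1−M0)/(6·2)=-13/274, b=Δ0−h0·(2M0+M1)/6=-248/137
seg 1: a=1, c=M1/2=-39/137, d=(M2−M1)/(6·3)=34/137, b=Δ1−h1·(2M1+M2)/6=-326/137
seg 2: a=-2, c=M2/2=267/137, d=(M3−M2)/(6·1)=-351/137, b=Δ2−h2·(2M2+M3)/6=358/137
seg 3: a=0, c=M3/2=-786/137, d=(M4−M3)/(6·1)=262/137, b=Δ3−h3·(2M3+M4)/6=-161/137
t_q=13/2 → seg 3, τ=1/2; S=0+-161/137·τ+-786/137·τ²+262/137·τ³=-977/548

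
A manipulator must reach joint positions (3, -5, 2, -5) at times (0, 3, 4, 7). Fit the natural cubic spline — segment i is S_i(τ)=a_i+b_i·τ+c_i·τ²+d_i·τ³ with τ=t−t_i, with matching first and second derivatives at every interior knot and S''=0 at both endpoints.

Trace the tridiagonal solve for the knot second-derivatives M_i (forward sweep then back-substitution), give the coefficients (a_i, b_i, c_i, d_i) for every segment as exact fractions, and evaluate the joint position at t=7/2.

  seg 0: a=3 b=-428/63 c=0 d=260/567
  seg 1: a=-5 b=352/63 c=260/63 d=-19/7
  seg 2: a=2 b=359/63 c=-253/63 d=253/567
S(7/2) = -109/72

Δ: Δ0=-8/3, Δ1=7, Δ2=-7/3
row 1: diag=8, rhs=58; c'=1/8, d'=29/4
row 2: denom=8−1·1/8=63/8; d'=(-56−1·29/4)/(63/8)=-506/63
back: M2=-506/63
back: M1=29/4−1/8·-506/63=520/63
M: M0=0, M1=520/63, M2=-506/63, M3=0
seg 0: a=3, c=M0/2=0, d=(M1−M0)/(6·3)=260/567, b=Δ0−h0·(2M0+M1)/6=-428/63
seg 1: a=-5, c=M1/2=260/63, d=(M2−M1)/(6·1)=-19/7, b=Δ1−h1·(2M1+M2)/6=352/63
seg 2: a=2, c=M2/2=-253/63, d=(M3−M2)/(6·3)=253/567, b=Δ2−h2·(2M2+M3)/6=359/63
t_q=7/2 → seg 1, τ=1/2; S=-5+352/63·τ+260/63·τ²+-19/7·τ³=-109/72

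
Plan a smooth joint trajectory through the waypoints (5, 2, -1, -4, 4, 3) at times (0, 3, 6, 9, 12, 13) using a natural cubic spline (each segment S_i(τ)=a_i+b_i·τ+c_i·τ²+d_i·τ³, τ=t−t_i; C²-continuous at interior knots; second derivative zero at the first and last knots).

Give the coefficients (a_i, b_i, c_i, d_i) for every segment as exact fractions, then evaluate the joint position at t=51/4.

Δ: Δ0=-1, Δ1=-1, Δ2=-1, Δ3=8/3, Δ4=-1
row 1: diag=12, rhs=0; c'=1/4, d'=0
row 2: denom=12−3·1/4=45/4; d'=(0−3·0)/(45/4)=0
row 3: denom=12−3·4/15=56/5; d'=(22−3·0)/(56/5)=55/28
row 4: denom=8−3·15/56=403/56; d'=(-22−3·55/28)/(403/56)=-1562/403
back: M4=-1562/403
back: M3=55/28−15/56·-1562/403=1210/403
back: M2=0−4/15·1210/403=-968/1209
back: M1=0−1/4·-968/1209=242/1209
M: M0=0, M1=242/1209, M2=-968/1209, M3=1210/403, M4=-1562/403, M5=0
seg 0: a=5, c=M0/2=0, d=(M1−M0)/(6·3)=121/10881, b=Δ0−h0·(2M0+M1)/6=-1330/1209
seg 1: a=2, c=M1/2=121/1209, d=(M2−M1)/(6·3)=-605/10881, b=Δ1−h1·(2M1+M2)/6=-967/1209
seg 2: a=-1, c=M2/2=-484/1209, d=(M3−M2)/(6·3)=2299/10881, b=Δ2−h2·(2M2+M3)/6=-2056/1209
seg 3: a=-4, c=M3/2=605/403, d=(M4−M3)/(6·3)=-154/403, b=Δ3−h3·(2M3+M4)/6=149/93
seg 4: a=4, c=M4/2=-781/403, d=(M5−M4)/(6·1)=781/1209, b=Δ4−h4·(2M4+M5)/6=353/1209
t_q=51/4 → seg 4, τ=3/4; S=4+353/1209·τ+-781/403·τ²+781/1209·τ³=87729/25792

  seg 0: a=5 b=-1330/1209 c=0 d=121/10881
  seg 1: a=2 b=-967/1209 c=121/1209 d=-605/10881
  seg 2: a=-1 b=-2056/1209 c=-484/1209 d=2299/10881
  seg 3: a=-4 b=149/93 c=605/403 d=-154/403
  seg 4: a=4 b=353/1209 c=-781/403 d=781/1209
S(51/4) = 87729/25792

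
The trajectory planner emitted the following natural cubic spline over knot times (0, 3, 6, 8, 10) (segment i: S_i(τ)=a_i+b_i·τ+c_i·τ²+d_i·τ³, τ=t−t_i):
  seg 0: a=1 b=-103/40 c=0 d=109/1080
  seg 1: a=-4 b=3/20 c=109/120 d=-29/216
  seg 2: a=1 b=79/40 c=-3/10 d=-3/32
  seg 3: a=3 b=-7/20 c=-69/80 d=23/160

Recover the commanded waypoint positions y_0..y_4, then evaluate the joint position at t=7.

y_0=1 y_1=-4 y_2=1 y_3=3 y_4=0
S(7) = 413/160

y_0 = S_0(0) = a_0 = 1
y_1 = S_1(0) = a_1 = -4
y_2 = S_2(0) = a_2 = 1
y_3 = S_3(0) = a_3 = 3
y_4 = S_3(2) = 0
t_q=7 is in segment 2 (τ=1); S_2(τ)=413/160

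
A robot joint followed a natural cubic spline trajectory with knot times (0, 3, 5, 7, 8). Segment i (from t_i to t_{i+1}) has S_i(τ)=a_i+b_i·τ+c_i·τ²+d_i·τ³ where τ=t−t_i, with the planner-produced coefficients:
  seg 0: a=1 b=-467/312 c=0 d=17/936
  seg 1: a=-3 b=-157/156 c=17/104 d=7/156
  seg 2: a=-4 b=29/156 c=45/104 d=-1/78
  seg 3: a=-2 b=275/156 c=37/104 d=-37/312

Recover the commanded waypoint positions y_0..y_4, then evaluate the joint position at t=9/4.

y_0=1 y_1=-3 y_2=-4 y_3=-2 y_4=0
S(9/4) = -14383/6656

y_0 = S_0(0) = a_0 = 1
y_1 = S_1(0) = a_1 = -3
y_2 = S_2(0) = a_2 = -4
y_3 = S_3(0) = a_3 = -2
y_4 = S_3(1) = 0
t_q=9/4 is in segment 0 (τ=9/4); S_0(τ)=-14383/6656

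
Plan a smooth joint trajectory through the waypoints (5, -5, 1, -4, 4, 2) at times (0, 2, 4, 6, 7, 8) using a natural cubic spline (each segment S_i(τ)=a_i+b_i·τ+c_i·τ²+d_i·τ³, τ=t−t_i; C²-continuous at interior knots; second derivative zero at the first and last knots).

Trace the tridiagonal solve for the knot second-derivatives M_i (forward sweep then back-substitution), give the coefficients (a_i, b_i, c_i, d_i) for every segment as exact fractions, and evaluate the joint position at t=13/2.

Δ: Δ0=-5, Δ1=3, Δ2=-5/2, Δ3=8, Δ4=-2
row 1: diag=8, rhs=48; c'=1/4, d'=6
row 2: denom=8−2·1/4=15/2; d'=(-33−2·6)/(15/2)=-6
row 3: denom=6−2·4/15=82/15; d'=(63−2·-6)/(82/15)=1125/82
row 4: denom=4−1·15/82=313/82; d'=(-60−1·1125/82)/(313/82)=-6045/313
back: M4=-6045/313
back: M3=1125/82−15/82·-6045/313=5400/313
back: M2=-6−4/15·5400/313=-3318/313
back: M1=6−1/4·-3318/313=5415/626
M: M0=0, M1=5415/626, M2=-3318/313, M3=5400/313, M4=-6045/313, M5=0
seg 0: a=5, c=M0/2=0, d=(M1−M0)/(6·2)=1805/2504, b=Δ0−h0·(2M0+M1)/6=-4935/626
seg 1: a=-5, c=M1/2=5415/1252, d=(M2−M1)/(6·2)=-4017/2504, b=Δ1−h1·(2M1+M2)/6=240/313
seg 2: a=1, c=M2/2=-1659/313, d=(M3−M2)/(6·2)=1453/626, b=Δ2−h2·(2M2+M3)/6=-741/626
seg 3: a=-4, c=M3/2=2700/313, d=(M4−M3)/(6·1)=-3815/626, b=Δ3−h3·(2M3+M4)/6=3423/626
seg 4: a=4, c=M4/2=-6045/626, d=(M5−M4)/(6·1)=2015/626, b=Δ4−h4·(2M4+M5)/6=1389/313
t_q=13/2 → seg 3, τ=1/2; S=-4+3423/626·τ+2700/313·τ²+-3815/626·τ³=645/5008

  seg 0: a=5 b=-4935/626 c=0 d=1805/2504
  seg 1: a=-5 b=240/313 c=5415/1252 d=-4017/2504
  seg 2: a=1 b=-741/626 c=-1659/313 d=1453/626
  seg 3: a=-4 b=3423/626 c=2700/313 d=-3815/626
  seg 4: a=4 b=1389/313 c=-6045/626 d=2015/626
S(13/2) = 645/5008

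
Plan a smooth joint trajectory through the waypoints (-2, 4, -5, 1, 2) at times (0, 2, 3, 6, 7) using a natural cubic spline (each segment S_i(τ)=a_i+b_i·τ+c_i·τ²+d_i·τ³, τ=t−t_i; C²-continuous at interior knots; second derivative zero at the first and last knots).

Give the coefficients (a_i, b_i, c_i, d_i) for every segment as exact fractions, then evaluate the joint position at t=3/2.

  seg 0: a=-2 b=1234/161 c=0 d=-751/644
  seg 1: a=4 b=-1019/161 c=-2253/322 d=199/46
  seg 2: a=-5 b=-2365/322 c=963/161 d=-923/966
  seg 3: a=1 b=442/161 c=-843/322 d=281/322
S(3/2) = 4093/736

Δ: Δ0=3, Δ1=-9, Δ2=2, Δ3=1
row 1: diag=6, rhs=-72; c'=1/6, d'=-12
row 2: denom=8−1·1/6=47/6; d'=(66−1·-12)/(47/6)=468/47
row 3: denom=8−3·18/47=322/47; d'=(-6−3·468/47)/(322/47)=-843/161
back: M3=-843/161
back: M2=468/47−18/47·-843/161=1926/161
back: M1=-12−1/6·1926/161=-2253/161
M: M0=0, M1=-2253/161, M2=1926/161, M3=-843/161, M4=0
seg 0: a=-2, c=M0/2=0, d=(M1−M0)/(6·2)=-751/644, b=Δ0−h0·(2M0+M1)/6=1234/161
seg 1: a=4, c=M1/2=-2253/322, d=(M2−M1)/(6·1)=199/46, b=Δ1−h1·(2M1+M2)/6=-1019/161
seg 2: a=-5, c=M2/2=963/161, d=(M3−M2)/(6·3)=-923/966, b=Δ2−h2·(2M2+M3)/6=-2365/322
seg 3: a=1, c=M3/2=-843/322, d=(M4−M3)/(6·1)=281/322, b=Δ3−h3·(2M3+M4)/6=442/161
t_q=3/2 → seg 0, τ=3/2; S=-2+1234/161·τ+0·τ²+-751/644·τ³=4093/736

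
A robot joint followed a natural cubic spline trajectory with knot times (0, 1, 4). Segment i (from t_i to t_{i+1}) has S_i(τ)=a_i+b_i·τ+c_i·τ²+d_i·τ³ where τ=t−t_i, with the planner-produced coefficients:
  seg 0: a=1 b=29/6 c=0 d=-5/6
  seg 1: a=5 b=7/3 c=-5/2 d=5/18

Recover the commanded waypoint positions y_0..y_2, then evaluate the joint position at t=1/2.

y_0 = S_0(0) = a_0 = 1
y_1 = S_1(0) = a_1 = 5
y_2 = S_1(3) = -3
t_q=1/2 is in segment 0 (τ=1/2); S_0(τ)=53/16

y_0=1 y_1=5 y_2=-3
S(1/2) = 53/16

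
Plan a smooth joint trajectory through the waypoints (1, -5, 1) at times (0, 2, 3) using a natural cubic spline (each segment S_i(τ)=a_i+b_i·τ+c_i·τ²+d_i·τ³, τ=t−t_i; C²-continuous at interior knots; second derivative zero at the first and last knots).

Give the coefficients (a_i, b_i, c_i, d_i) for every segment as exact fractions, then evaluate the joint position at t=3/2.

Δ: Δ0=-3, Δ1=6
row 1: diag=6, rhs=54; c'=1/6, d'=9
back: M1=9
M: M0=0, M1=9, M2=0
seg 0: a=1, c=M0/2=0, d=(M1−M0)/(6·2)=3/4, b=Δ0−h0·(2M0+M1)/6=-6
seg 1: a=-5, c=M1/2=9/2, d=(M2−M1)/(6·1)=-3/2, b=Δ1−h1·(2M1+M2)/6=3
t_q=3/2 → seg 0, τ=3/2; S=1+-6·τ+0·τ²+3/4·τ³=-175/32

  seg 0: a=1 b=-6 c=0 d=3/4
  seg 1: a=-5 b=3 c=9/2 d=-3/2
S(3/2) = -175/32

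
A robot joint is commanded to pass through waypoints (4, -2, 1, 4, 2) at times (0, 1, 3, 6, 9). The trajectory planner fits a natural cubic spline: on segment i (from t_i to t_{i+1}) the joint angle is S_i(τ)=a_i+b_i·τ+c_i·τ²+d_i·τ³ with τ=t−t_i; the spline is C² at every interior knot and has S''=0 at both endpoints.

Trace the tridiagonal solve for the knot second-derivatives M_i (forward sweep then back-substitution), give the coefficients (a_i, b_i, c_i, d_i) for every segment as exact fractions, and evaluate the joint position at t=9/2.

Δ: Δ0=-6, Δ1=3/2, Δ2=1, Δ3=-2/3
row 1: diag=6, rhs=45; c'=1/3, d'=15/2
row 2: denom=10−2·1/3=28/3; d'=(-3−2·15/2)/(28/3)=-27/14
row 3: denom=12−3·9/28=309/28; d'=(-10−3·-27/14)/(309/28)=-118/309
back: M3=-118/309
back: M2=-27/14−9/28·-118/309=-186/103
back: M1=15/2−1/3·-186/103=1669/206
M: M0=0, M1=1669/206, M2=-186/103, M3=-118/309, M4=0
seg 0: a=4, c=M0/2=0, d=(M1−M0)/(6·1)=1669/1236, b=Δ0−h0·(2M0+M1)/6=-9085/1236
seg 1: a=-2, c=M1/2=1669/412, d=(M2−M1)/(6·2)=-2041/2472, b=Δ1−h1·(2M1+M2)/6=-2039/618
seg 2: a=1, c=M2/2=-93/103, d=(M3−M2)/(6·3)=220/2781, b=Δ2−h2·(2M2+M3)/6=926/309
seg 3: a=4, c=M3/2=-59/309, d=(M4−M3)/(6·3)=59/2781, b=Δ3−h3·(2M3+M4)/6=-88/309
t_q=9/2 → seg 2, τ=3/2; S=1+926/309·τ+-93/103·τ²+220/2781·τ³=1537/412

  seg 0: a=4 b=-9085/1236 c=0 d=1669/1236
  seg 1: a=-2 b=-2039/618 c=1669/412 d=-2041/2472
  seg 2: a=1 b=926/309 c=-93/103 d=220/2781
  seg 3: a=4 b=-88/309 c=-59/309 d=59/2781
S(9/2) = 1537/412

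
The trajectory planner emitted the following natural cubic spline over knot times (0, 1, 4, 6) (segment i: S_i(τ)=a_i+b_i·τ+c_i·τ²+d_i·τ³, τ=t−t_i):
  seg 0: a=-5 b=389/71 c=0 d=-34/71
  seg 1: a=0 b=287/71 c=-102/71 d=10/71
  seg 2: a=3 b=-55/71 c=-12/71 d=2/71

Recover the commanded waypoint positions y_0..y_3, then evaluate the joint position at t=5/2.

y_0=-5 y_1=0 y_2=3 y_3=1
S(5/2) = 939/284

y_0 = S_0(0) = a_0 = -5
y_1 = S_1(0) = a_1 = 0
y_2 = S_2(0) = a_2 = 3
y_3 = S_2(2) = 1
t_q=5/2 is in segment 1 (τ=3/2); S_1(τ)=939/284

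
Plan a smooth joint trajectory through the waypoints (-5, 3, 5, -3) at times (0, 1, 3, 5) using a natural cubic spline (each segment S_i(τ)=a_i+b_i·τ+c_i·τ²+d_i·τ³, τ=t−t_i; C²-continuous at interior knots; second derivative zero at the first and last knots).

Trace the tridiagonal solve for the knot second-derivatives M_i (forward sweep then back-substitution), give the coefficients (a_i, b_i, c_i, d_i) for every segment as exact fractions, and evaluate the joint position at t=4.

  seg 0: a=-5 b=199/22 c=0 d=-23/22
  seg 1: a=3 b=65/11 c=-69/22 d=15/44
  seg 2: a=5 b=-28/11 c=-12/11 d=2/11
S(4) = 17/11

Δ: Δ0=8, Δ1=1, Δ2=-4
row 1: diag=6, rhs=-42; c'=1/3, d'=-7
row 2: denom=8−2·1/3=22/3; d'=(-30−2·-7)/(22/3)=-24/11
back: M2=-24/11
back: M1=-7−1/3·-24/11=-69/11
M: M0=0, M1=-69/11, M2=-24/11, M3=0
seg 0: a=-5, c=M0/2=0, d=(M1−M0)/(6·1)=-23/22, b=Δ0−h0·(2M0+M1)/6=199/22
seg 1: a=3, c=M1/2=-69/22, d=(M2−M1)/(6·2)=15/44, b=Δ1−h1·(2M1+M2)/6=65/11
seg 2: a=5, c=M2/2=-12/11, d=(M3−M2)/(6·2)=2/11, b=Δ2−h2·(2M2+M3)/6=-28/11
t_q=4 → seg 2, τ=1; S=5+-28/11·τ+-12/11·τ²+2/11·τ³=17/11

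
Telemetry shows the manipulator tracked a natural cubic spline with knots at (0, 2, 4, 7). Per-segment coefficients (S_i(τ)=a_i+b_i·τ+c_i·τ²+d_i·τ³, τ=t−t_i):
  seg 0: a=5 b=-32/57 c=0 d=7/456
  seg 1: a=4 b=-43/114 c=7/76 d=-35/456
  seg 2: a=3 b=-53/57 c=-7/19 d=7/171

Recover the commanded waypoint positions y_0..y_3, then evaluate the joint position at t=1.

y_0=5 y_1=4 y_2=3 y_3=-2
S(1) = 677/152

y_0 = S_0(0) = a_0 = 5
y_1 = S_1(0) = a_1 = 4
y_2 = S_2(0) = a_2 = 3
y_3 = S_2(3) = -2
t_q=1 is in segment 0 (τ=1); S_0(τ)=677/152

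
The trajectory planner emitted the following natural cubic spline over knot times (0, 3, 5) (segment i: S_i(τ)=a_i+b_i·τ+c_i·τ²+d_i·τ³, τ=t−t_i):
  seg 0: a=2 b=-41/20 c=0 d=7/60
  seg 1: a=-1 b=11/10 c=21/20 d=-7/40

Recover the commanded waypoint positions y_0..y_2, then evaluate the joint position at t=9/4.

y_0=2 y_1=-1 y_2=4
S(9/4) = -1643/1280

y_0 = S_0(0) = a_0 = 2
y_1 = S_1(0) = a_1 = -1
y_2 = S_1(2) = 4
t_q=9/4 is in segment 0 (τ=9/4); S_0(τ)=-1643/1280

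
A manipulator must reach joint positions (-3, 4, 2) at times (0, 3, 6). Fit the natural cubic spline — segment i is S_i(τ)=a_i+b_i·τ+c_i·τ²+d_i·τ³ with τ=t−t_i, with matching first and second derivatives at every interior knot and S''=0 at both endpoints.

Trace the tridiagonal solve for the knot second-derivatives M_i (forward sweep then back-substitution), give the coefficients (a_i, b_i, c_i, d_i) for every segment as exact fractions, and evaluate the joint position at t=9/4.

  seg 0: a=-3 b=37/12 c=0 d=-1/12
  seg 1: a=4 b=5/6 c=-3/4 d=1/12
S(9/4) = 765/256

Δ: Δ0=7/3, Δ1=-2/3
row 1: diag=12, rhs=-18; c'=1/4, d'=-3/2
back: M1=-3/2
M: M0=0, M1=-3/2, M2=0
seg 0: a=-3, c=M0/2=0, d=(M1−M0)/(6·3)=-1/12, b=Δ0−h0·(2M0+M1)/6=37/12
seg 1: a=4, c=M1/2=-3/4, d=(M2−M1)/(6·3)=1/12, b=Δ1−h1·(2M1+M2)/6=5/6
t_q=9/4 → seg 0, τ=9/4; S=-3+37/12·τ+0·τ²+-1/12·τ³=765/256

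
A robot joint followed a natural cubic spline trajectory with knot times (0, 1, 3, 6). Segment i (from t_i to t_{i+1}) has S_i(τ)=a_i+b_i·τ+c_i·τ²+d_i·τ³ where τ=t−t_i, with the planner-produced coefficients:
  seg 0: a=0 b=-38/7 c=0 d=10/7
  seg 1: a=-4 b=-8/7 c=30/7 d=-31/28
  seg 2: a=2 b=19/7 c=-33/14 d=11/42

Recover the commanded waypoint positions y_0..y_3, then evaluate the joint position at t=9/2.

y_0 = S_0(0) = a_0 = 0
y_1 = S_1(0) = a_1 = -4
y_2 = S_2(0) = a_2 = 2
y_3 = S_2(3) = -4
t_q=9/2 is in segment 2 (τ=3/2); S_2(τ)=185/112

y_0=0 y_1=-4 y_2=2 y_3=-4
S(9/2) = 185/112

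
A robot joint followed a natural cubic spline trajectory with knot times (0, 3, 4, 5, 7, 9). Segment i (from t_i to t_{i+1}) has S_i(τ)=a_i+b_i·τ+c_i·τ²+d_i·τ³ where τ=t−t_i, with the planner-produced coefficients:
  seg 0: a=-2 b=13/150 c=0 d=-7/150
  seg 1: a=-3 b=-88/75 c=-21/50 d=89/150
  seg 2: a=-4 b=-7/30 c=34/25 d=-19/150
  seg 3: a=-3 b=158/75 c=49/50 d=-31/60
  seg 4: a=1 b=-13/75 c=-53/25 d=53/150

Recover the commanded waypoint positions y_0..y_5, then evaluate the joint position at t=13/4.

y_0=-2 y_1=-3 y_2=-4 y_3=-3 y_4=1 y_5=-5
S(13/4) = -10593/3200

y_0 = S_0(0) = a_0 = -2
y_1 = S_1(0) = a_1 = -3
y_2 = S_2(0) = a_2 = -4
y_3 = S_3(0) = a_3 = -3
y_4 = S_4(0) = a_4 = 1
y_5 = S_4(2) = -5
t_q=13/4 is in segment 1 (τ=1/4); S_1(τ)=-10593/3200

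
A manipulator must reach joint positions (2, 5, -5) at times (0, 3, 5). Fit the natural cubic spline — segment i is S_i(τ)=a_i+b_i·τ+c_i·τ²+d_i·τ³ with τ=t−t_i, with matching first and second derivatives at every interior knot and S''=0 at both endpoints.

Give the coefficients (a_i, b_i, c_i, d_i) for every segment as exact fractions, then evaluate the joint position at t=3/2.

Δ: Δ0=1, Δ1=-5
row 1: diag=10, rhs=-36; c'=1/5, d'=-18/5
back: M1=-18/5
M: M0=0, M1=-18/5, M2=0
seg 0: a=2, c=M0/2=0, d=(M1−M0)/(6·3)=-1/5, b=Δ0−h0·(2M0+M1)/6=14/5
seg 1: a=5, c=M1/2=-9/5, d=(M2−M1)/(6·2)=3/10, b=Δ1−h1·(2M1+M2)/6=-13/5
t_q=3/2 → seg 0, τ=3/2; S=2+14/5·τ+0·τ²+-1/5·τ³=221/40

  seg 0: a=2 b=14/5 c=0 d=-1/5
  seg 1: a=5 b=-13/5 c=-9/5 d=3/10
S(3/2) = 221/40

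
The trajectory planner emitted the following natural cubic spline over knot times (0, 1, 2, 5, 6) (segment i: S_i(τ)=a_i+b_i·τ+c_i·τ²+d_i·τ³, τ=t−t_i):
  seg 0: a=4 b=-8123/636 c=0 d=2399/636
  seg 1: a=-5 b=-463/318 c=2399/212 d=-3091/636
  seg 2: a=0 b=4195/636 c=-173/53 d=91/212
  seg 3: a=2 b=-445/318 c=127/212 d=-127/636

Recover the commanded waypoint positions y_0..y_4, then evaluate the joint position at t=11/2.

y_0 = S_0(0) = a_0 = 4
y_1 = S_1(0) = a_1 = -5
y_2 = S_2(0) = a_2 = 0
y_3 = S_3(0) = a_3 = 2
y_4 = S_3(1) = 1
t_q=11/2 is in segment 3 (τ=1/2); S_3(τ)=2417/1696

y_0=4 y_1=-5 y_2=0 y_3=2 y_4=1
S(11/2) = 2417/1696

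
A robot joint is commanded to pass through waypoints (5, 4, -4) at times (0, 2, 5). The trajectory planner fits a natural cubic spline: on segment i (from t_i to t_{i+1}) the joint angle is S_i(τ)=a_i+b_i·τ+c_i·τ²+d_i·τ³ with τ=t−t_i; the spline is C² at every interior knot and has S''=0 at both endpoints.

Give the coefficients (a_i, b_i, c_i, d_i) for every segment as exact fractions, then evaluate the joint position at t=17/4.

  seg 0: a=5 b=-1/15 c=0 d=-13/120
  seg 1: a=4 b=-41/30 c=-13/20 d=13/180
S(17/4) = -395/256

Δ: Δ0=-1/2, Δ1=-8/3
row 1: diag=10, rhs=-13; c'=3/10, d'=-13/10
back: M1=-13/10
M: M0=0, M1=-13/10, M2=0
seg 0: a=5, c=M0/2=0, d=(M1−M0)/(6·2)=-13/120, b=Δ0−h0·(2M0+M1)/6=-1/15
seg 1: a=4, c=M1/2=-13/20, d=(M2−M1)/(6·3)=13/180, b=Δ1−h1·(2M1+M2)/6=-41/30
t_q=17/4 → seg 1, τ=9/4; S=4+-41/30·τ+-13/20·τ²+13/180·τ³=-395/256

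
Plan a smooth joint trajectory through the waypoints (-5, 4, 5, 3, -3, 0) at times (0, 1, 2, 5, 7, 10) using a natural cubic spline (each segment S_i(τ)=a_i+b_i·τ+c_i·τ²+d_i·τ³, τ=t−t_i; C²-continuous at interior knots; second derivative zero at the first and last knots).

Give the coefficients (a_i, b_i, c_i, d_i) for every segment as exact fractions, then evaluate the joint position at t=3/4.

Δ: Δ0=9, Δ1=1, Δ2=-2/3, Δ3=-3, Δ4=1
row 1: diag=4, rhs=-48; c'=1/4, d'=-12
row 2: denom=8−1·1/4=31/4; d'=(-10−1·-12)/(31/4)=8/31
row 3: denom=10−3·12/31=274/31; d'=(-14−3·8/31)/(274/31)=-229/137
row 4: denom=10−2·31/137=1308/137; d'=(24−2·-229/137)/(1308/137)=1873/654
back: M4=1873/654
back: M3=-229/137−31/137·1873/654=-1517/654
back: M2=8/31−12/31·-1517/654=126/109
back: M1=-12−1/4·126/109=-2679/218
M: M0=0, M1=-2679/218, M2=126/109, M3=-1517/654, M4=1873/654, M5=0
seg 0: a=-5, c=M0/2=0, d=(M1−M0)/(6·1)=-893/436, b=Δ0−h0·(2M0+M1)/6=4817/436
seg 1: a=4, c=M1/2=-2679/436, d=(M2−M1)/(6·1)=977/436, b=Δ1−h1·(2M1+M2)/6=1069/218
seg 2: a=5, c=M2/2=63/109, d=(M3−M2)/(6·3)=-2273/11772, b=Δ2−h2·(2M2+M3)/6=-289/436
seg 3: a=3, c=M3/2=-1517/1308, d=(M4−M3)/(6·2)=565/1308, b=Δ3−h3·(2M3+M4)/6=-525/218
seg 4: a=-3, c=M4/2=1873/1308, d=(M5−M4)/(6·3)=-1873/11772, b=Δ4−h4·(2M4+M5)/6=-1219/654
t_q=3/4 → seg 0, τ=3/4; S=-5+4817/436·τ+0·τ²+-893/436·τ³=67585/27904

  seg 0: a=-5 b=4817/436 c=0 d=-893/436
  seg 1: a=4 b=1069/218 c=-2679/436 d=977/436
  seg 2: a=5 b=-289/436 c=63/109 d=-2273/11772
  seg 3: a=3 b=-525/218 c=-1517/1308 d=565/1308
  seg 4: a=-3 b=-1219/654 c=1873/1308 d=-1873/11772
S(3/4) = 67585/27904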